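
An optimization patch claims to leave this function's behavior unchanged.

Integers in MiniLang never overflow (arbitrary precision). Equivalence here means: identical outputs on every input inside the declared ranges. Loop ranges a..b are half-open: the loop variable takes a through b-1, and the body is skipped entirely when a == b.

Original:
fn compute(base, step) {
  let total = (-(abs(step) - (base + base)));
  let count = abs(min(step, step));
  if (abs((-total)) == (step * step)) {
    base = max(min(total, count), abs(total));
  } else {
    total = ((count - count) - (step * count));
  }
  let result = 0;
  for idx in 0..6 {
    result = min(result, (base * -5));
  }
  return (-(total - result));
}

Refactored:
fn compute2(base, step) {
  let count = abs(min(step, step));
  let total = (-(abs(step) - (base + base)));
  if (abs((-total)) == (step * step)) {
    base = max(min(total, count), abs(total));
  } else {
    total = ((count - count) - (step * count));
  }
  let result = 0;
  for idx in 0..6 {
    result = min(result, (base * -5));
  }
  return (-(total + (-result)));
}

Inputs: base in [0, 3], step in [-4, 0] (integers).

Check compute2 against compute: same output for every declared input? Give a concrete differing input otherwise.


Although arithmetic usage differs, 20/20 inputs agree.
verdict: equivalent


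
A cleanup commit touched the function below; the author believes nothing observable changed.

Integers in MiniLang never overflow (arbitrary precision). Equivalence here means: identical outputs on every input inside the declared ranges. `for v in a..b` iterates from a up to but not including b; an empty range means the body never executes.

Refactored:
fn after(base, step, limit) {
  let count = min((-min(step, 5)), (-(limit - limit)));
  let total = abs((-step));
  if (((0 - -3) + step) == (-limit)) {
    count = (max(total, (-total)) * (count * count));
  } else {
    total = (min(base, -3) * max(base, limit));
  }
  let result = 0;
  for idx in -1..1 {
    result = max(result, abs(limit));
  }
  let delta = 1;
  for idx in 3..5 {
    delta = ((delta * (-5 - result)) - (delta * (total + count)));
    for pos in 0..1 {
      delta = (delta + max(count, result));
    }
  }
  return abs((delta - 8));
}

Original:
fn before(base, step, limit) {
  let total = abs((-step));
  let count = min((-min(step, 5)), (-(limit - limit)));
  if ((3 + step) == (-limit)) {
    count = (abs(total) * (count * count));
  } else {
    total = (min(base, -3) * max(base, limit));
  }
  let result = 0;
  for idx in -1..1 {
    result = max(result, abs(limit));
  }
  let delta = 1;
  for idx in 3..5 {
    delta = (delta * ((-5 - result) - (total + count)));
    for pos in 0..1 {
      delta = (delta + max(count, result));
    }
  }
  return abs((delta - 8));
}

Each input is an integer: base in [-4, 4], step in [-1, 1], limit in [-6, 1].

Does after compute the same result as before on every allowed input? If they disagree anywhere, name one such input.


The two are interchangeable: min/max/abs usage differs, plus constant usage differs, plus arithmetic usage differs, and every declared input agrees.
As a probe, take base=0, step=0, limit=0: before runs total=0, then count=0, then ((3 + step) == (-limit)) is false, then total=0, then result=0, then (idx=-1), then result=0, then (idx=0), then result=0, then delta=1, then (idx=3), then delta=-5, then (pos=0), then delta=-5, then (idx=4), then delta=25, then (pos=0), then delta=25, then returns 17; after runs count=0, then total=0, then (((0 - -3) + step) == (-limit)) is false, then total=0, then result=0, then (idx=-1), then result=0, then (idx=0), then result=0, then delta=1, then (idx=3), then delta=-5, then (pos=0), then delta=-5, then (idx=4), then delta=25, then (pos=0), then delta=25, then returns 17; both end at 17.
Across all 216 domain points the two functions coincide.
verdict: equivalent


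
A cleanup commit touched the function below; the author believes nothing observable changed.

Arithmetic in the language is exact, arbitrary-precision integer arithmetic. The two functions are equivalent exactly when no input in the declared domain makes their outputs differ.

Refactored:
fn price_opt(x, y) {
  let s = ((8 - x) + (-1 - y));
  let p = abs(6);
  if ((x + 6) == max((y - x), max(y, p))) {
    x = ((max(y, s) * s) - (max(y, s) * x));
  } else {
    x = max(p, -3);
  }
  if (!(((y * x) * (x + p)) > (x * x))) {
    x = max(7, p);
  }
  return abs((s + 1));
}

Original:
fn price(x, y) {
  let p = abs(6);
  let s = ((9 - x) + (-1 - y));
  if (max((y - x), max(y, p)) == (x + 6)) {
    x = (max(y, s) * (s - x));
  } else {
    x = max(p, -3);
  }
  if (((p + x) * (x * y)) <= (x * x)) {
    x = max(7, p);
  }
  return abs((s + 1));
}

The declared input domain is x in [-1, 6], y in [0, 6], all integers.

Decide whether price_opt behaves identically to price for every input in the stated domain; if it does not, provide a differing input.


Not equivalent: x=-1, y=0 separates them (10 vs 9).
price: p = 6; s = 9; (max((y - x), max(y, p)) == (x + 6)) -> false; x = 6; (((p + x) * (x * y)) <= (x * x)) -> true; x = 7; return 10
price_opt: s = 8; p = 6; ((x + 6) == max((y - x), max(y, p))) -> false; x = 6; (!(((y * x) * (x + p)) > (x * x))) -> true; x = 7; return 9
verdict: not equivalent; witness: x=-1, y=0


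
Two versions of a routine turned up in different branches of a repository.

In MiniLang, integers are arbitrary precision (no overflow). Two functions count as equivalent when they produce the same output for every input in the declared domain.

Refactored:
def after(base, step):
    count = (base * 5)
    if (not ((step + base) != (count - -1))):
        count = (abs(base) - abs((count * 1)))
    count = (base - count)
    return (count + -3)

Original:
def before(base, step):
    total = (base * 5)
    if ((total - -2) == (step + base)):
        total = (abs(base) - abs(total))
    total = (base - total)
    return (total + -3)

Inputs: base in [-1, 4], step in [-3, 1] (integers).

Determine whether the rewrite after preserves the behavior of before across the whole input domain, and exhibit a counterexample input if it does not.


These are not equivalent — on base=-1, step=-3 the outputs split (1 vs 0).
before: total=-5, then ((total - -2) == (step + base)) is false, then total=4, then returns 1
after: count=-5, then (not ((step + base) != (count - -1))) is true, then count=-4, then count=3, then returns 0
verdict: not equivalent; witness: base=-1, step=-3


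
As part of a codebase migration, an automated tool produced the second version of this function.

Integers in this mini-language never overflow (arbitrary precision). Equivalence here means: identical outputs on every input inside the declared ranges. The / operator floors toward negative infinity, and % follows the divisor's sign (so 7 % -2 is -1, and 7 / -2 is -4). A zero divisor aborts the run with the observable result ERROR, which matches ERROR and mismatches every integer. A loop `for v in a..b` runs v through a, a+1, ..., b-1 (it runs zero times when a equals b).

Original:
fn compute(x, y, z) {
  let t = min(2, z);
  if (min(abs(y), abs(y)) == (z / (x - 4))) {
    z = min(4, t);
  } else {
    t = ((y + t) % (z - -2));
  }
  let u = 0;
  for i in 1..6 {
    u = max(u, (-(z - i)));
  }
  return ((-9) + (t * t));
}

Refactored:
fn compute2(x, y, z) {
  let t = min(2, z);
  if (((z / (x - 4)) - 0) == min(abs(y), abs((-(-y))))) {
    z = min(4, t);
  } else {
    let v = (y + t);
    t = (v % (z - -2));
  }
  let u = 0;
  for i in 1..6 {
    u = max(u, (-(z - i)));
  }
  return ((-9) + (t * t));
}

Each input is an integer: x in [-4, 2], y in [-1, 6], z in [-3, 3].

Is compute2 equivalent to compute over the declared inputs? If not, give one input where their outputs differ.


Although statement counts differ; and local variable names differ; and constant usage differs; and arithmetic usage differs, 392/392 inputs agree.
verdict: equivalent


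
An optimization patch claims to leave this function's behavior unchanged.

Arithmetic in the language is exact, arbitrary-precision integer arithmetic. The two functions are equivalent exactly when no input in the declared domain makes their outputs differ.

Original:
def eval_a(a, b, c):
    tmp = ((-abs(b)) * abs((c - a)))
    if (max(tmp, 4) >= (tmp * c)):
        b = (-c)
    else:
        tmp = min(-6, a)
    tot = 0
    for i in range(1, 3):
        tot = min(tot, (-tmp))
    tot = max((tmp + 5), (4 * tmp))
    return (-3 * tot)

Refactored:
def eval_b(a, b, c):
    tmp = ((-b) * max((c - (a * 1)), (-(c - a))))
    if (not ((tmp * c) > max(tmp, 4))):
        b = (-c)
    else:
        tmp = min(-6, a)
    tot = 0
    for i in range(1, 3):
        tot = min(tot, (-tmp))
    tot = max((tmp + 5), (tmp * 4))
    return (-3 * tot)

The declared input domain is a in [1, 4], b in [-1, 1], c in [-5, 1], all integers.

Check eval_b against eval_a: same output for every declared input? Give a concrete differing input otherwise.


Not equivalent: a=1, b=-1, c=-5 separates them (3 vs -72).
eval_a: tmp := -6 | (max(tmp, 4) >= (tmp * c)): false | tmp := -6 | tot := 0 | iter i=1: | tot := 0 | iter i=2: | tot := 0 | tot := -1 | result 3
eval_b: tmp := 6 | (not ((tmp * c) > max(tmp, 4))): true | b := 5 | tot := 0 | iter i=1: | tot := -6 | iter i=2: | tot := -6 | tot := 24 | result -72
verdict: not equivalent; witness: a=1, b=-1, c=-5


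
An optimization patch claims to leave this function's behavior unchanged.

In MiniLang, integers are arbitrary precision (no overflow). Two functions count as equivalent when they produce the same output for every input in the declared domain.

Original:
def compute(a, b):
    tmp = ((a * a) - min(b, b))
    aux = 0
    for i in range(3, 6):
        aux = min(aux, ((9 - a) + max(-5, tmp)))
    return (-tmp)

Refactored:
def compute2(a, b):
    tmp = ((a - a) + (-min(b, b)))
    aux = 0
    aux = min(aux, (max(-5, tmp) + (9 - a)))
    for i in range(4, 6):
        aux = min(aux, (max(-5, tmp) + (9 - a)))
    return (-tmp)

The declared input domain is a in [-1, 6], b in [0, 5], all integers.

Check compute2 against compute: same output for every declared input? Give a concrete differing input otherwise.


These are not equivalent — on a=-1, b=0 the outputs split (-1 vs 0).
compute: tmp := 1 | aux := 0 | iter i=3: | aux := 0 | iter i=4: | aux := 0 | iter i=5: | aux := 0 | result -1
compute2: tmp := 0 | aux := 0 | aux := 0 | iter i=4: | aux := 0 | iter i=5: | aux := 0 | result 0
verdict: not equivalent; witness: a=-1, b=0


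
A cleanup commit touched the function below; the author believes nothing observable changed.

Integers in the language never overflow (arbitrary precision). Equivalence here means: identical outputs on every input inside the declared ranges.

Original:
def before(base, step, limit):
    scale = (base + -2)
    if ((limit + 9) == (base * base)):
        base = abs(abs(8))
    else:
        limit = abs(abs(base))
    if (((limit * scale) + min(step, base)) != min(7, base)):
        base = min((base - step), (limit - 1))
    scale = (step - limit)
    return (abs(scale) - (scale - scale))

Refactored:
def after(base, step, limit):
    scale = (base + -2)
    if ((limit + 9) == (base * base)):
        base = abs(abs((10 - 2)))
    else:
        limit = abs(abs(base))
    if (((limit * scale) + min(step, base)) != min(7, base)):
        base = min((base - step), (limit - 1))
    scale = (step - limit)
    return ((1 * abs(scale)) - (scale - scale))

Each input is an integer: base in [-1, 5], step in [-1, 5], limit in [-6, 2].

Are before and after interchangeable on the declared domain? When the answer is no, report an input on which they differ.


Reading the diff, among the changes: arithmetic usage differs; also constant usage differs.
As a probe, take base=2, step=3, limit=1: before runs scale := 0 | ((limit + 9) == (base * base)): false | limit := 2 | (((limit * scale) + min(step, base)) != min(7, base)): false | scale := 1 | result 1; after runs scale := 0 | ((limit + 9) == (base * base)): false | limit := 2 | (((limit * scale) + min(step, base)) != min(7, base)): false | scale := 1 | result 1; both end at 1.
An exhaustive pass over the 441 declared inputs shows identical outputs.
verdict: equivalent


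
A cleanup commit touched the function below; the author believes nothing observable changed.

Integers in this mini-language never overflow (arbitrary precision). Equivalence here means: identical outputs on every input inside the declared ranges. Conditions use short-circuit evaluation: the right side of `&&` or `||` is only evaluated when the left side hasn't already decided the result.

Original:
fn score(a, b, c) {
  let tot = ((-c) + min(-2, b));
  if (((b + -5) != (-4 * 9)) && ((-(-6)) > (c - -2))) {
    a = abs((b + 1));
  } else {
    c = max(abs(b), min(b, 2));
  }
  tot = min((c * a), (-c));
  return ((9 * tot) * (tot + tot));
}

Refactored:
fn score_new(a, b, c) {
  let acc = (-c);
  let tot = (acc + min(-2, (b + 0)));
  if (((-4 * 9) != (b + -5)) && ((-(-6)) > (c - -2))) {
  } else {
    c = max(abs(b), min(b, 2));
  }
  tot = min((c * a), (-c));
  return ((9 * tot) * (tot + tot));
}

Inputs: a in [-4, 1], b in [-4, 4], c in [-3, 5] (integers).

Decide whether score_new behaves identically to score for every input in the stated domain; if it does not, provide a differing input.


Evaluate both at a=-4, b=-4, c=-3.
score: tot := -1 | (((b + -5) != (-4 * 9)) && ((-(-6)) > (c - -2))): true | a := 3 | tot := -9 | result 1458
score_new: acc := 3 | tot := -1 | (((-4 * 9) != (b + -5)) && ((-(-6)) > (c - -2))): true | tot := 3 | result 162
1458 and 162 differ, so these are not the same function on this domain.
verdict: not equivalent; witness: a=-4, b=-4, c=-3


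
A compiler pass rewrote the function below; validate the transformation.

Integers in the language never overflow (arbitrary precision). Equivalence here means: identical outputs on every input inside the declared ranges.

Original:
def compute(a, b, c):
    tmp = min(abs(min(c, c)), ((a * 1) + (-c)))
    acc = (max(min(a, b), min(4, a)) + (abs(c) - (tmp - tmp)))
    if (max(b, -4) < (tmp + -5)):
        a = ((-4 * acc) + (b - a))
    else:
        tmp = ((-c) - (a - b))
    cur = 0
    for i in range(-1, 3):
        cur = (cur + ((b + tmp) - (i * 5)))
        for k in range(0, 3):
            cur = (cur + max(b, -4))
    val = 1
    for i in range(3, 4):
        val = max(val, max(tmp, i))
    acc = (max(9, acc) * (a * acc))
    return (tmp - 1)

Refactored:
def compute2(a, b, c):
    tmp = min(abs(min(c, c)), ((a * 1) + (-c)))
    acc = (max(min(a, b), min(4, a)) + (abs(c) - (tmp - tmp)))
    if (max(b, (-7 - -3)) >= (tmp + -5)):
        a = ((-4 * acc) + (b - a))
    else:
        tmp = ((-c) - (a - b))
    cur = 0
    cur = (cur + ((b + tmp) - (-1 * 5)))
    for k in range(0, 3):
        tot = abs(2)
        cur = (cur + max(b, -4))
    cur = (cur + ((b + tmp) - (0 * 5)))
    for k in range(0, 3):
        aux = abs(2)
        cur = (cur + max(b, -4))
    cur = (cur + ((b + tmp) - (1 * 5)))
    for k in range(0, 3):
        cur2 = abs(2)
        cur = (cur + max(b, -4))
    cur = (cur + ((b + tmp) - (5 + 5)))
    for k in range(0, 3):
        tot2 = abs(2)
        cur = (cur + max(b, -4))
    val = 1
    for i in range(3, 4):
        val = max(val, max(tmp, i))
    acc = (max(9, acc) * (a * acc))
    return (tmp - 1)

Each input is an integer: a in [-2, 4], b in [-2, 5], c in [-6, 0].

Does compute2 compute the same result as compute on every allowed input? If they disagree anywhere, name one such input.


The rewrite breaks on a=-2, b=-2, c=-6, where the results are 3 and 5.
compute: tmp becomes 4; next acc becomes 4; next (max(b, -4) < (tmp + -5)) evaluates to true; next a becomes -16; next cur becomes 0; next at i=-1:; next cur becomes 7; next at k=0:; next cur becomes 5; next at k=1:; next cur becomes 3; next at k=2:; next cur becomes 1; next at i=0:; next cur becomes 3; next at k=0:; next cur becomes 1; next at k=1:; next cur becomes -1; next at k=2:; next cur becomes -3; next at i=1:; next cur becomes -6; next at k=0:; next cur becomes -8; next at k=1:; next cur becomes -10; next at k=2:; next cur becomes -12; next at i=2:; next cur becomes -20; next at k=0:; next cur becomes -22; next at k=1:; next cur becomes -24; next at k=2:; next cur becomes -26; next val becomes 1; next at i=3:; next val becomes 4; next acc becomes -576; next final value 3
compute2: tmp becomes 4; next acc becomes 4; next (max(b, (-7 - -3)) >= (tmp + -5)) evaluates to false; next tmp becomes 6; next cur becomes 0; next cur becomes 9; next at k=0:; next tot becomes 2; next cur becomes 7; next at k=1:; next tot becomes 2; next cur becomes 5; next at k=2:; next tot becomes 2; next cur becomes 3; next cur becomes 7; next at k=0:; next aux becomes 2; next cur becomes 5; next at k=1:; next aux becomes 2; next cur becomes 3; next at k=2:; next aux becomes 2; next cur becomes 1; next cur becomes 0; next at k=0:; next cur2 becomes 2; next cur becomes -2; next at k=1:; next cur2 becomes 2; next cur becomes -4; next at k=2:; next cur2 becomes 2; next cur becomes -6; next cur becomes -12; next at k=0:; next tot2 becomes 2; next cur becomes -14; next at k=1:; next tot2 becomes 2; next cur becomes -16; next at k=2:; next tot2 becomes 2; next cur becomes -18; next val becomes 1; next at i=3:; next val becomes 6; next acc becomes -72; next final value 5
verdict: not equivalent; witness: a=-2, b=-2, c=-6


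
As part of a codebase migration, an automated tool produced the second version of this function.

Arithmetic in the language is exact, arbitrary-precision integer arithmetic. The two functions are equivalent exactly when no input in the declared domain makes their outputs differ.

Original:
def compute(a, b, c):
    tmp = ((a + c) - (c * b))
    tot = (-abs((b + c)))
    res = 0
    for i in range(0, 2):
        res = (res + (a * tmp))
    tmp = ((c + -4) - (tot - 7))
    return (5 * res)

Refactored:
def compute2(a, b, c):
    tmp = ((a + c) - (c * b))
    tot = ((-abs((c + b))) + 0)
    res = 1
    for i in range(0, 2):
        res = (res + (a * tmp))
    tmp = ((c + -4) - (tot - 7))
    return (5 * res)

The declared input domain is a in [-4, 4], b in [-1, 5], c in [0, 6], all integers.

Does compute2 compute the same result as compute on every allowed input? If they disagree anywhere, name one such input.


There is a counterexample at a=-4, b=-1, c=0: 160 on one side, 165 on the other.
compute: tmp = -4; tot = -1; res = 0; [i=0]; res = 16; [i=1]; res = 32; tmp = 4; return 160
compute2: tmp = -4; tot = -1; res = 1; [i=0]; res = 17; [i=1]; res = 33; tmp = 4; return 165
verdict: not equivalent; witness: a=-4, b=-1, c=0


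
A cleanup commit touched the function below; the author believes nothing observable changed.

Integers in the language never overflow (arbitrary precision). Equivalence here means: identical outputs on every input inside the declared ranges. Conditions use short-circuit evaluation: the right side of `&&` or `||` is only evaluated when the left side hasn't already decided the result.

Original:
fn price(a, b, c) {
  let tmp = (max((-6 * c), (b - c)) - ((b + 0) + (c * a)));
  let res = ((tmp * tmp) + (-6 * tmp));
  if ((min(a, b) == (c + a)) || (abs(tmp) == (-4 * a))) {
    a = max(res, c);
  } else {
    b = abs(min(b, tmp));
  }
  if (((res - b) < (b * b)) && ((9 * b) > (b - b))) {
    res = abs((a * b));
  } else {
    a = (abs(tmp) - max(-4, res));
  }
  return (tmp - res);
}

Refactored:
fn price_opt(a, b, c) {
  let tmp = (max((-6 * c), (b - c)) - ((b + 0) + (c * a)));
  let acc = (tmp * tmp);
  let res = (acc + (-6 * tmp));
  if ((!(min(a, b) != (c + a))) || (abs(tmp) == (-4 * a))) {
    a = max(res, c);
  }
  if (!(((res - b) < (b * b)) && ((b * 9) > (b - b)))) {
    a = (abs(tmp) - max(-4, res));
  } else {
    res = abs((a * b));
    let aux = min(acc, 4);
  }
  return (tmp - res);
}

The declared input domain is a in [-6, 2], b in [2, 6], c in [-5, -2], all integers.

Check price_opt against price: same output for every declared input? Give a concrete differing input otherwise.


Not equivalent: a=-5, b=2, c=-3 separates them (-4 vs -9).
price: tmp=1, then res=-5, then ((min(a, b) == (c + a)) || (abs(tmp) == (-4 * a))) is false, then b=1, then (((res - b) < (b * b)) && ((9 * b) > (b - b))) is true, then res=5, then returns -4
price_opt: tmp=1, then acc=1, then res=-5, then ((!(min(a, b) != (c + a))) || (abs(tmp) == (-4 * a))) is false, then (!(((res - b) < (b * b)) && ((b * 9) > (b - b)))) is false, then res=10, then aux=1, then returns -9
verdict: not equivalent; witness: a=-5, b=2, c=-3


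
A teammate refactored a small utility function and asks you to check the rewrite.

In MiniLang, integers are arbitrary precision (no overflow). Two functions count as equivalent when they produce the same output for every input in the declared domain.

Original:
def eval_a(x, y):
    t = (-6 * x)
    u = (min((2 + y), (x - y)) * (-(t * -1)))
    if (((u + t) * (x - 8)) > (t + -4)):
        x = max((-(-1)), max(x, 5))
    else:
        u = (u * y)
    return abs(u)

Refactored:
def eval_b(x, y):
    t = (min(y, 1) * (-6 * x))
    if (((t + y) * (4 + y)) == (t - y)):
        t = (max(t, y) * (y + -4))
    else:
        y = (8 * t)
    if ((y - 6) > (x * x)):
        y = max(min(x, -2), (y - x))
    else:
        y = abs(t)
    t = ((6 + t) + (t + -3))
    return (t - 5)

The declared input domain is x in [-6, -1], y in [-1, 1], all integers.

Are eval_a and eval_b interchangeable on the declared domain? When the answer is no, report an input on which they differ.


Not equivalent: x=-6, y=-1 separates them (180 vs -74).
eval_a: t=36, then u=-180, then (((u + t) * (x - 8)) > (t + -4)) is true, then x=5, then returns 180
eval_b: t=-36, then (((t + y) * (4 + y)) == (t - y)) is false, then y=-288, then ((y - 6) > (x * x)) is false, then y=36, then t=-69, then returns -74
verdict: not equivalent; witness: x=-6, y=-1


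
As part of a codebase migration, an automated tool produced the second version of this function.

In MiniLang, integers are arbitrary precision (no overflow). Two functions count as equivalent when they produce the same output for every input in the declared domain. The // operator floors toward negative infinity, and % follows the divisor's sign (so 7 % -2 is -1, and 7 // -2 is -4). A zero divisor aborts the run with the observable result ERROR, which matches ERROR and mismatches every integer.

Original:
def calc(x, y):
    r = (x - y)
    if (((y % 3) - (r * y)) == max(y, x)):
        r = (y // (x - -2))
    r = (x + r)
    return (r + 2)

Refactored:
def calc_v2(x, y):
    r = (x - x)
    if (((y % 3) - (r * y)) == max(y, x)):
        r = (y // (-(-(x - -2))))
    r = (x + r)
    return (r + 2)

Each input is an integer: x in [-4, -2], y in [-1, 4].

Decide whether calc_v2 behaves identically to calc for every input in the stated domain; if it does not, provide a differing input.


There is a counterexample at x=-4, y=1: -7 on one side, -3 on the other.
calc: r = -5; (((y % 3) - (r * y)) == max(y, x)) -> false; r = -9; return -7
calc_v2: r = 0; (((y % 3) - (r * y)) == max(y, x)) -> true; r = -1; r = -5; return -3
verdict: not equivalent; witness: x=-4, y=1


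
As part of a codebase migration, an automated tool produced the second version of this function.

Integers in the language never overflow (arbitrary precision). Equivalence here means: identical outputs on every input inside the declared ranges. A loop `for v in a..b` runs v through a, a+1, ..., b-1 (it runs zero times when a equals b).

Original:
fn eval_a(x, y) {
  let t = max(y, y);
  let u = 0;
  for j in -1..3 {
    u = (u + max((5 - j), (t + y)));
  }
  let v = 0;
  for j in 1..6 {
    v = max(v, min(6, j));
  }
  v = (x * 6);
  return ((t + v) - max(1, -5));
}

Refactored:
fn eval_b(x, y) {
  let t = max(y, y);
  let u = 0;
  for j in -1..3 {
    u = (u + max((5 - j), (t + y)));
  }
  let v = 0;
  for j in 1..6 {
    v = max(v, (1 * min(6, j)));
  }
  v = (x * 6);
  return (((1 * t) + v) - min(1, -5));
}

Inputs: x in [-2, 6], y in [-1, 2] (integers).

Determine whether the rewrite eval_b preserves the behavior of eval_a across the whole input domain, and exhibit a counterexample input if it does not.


x=-2, y=-1 yields -14 from eval_a but -8 from eval_b.
verdict: not equivalent; witness: x=-2, y=-1


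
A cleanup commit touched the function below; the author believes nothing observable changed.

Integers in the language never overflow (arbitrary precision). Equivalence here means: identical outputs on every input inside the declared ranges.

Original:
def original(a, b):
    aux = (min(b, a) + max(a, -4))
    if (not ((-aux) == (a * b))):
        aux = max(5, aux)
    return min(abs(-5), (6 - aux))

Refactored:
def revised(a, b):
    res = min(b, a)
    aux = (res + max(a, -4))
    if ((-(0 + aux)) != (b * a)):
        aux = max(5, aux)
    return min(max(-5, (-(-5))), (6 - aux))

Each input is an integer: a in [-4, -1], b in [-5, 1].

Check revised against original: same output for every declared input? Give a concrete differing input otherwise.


Side by side, the visible changes include: local variable names differ; also arithmetic usage differs; also min/max/abs usage differs; also constant usage differs; also comparison usage differs; also boolean connective usage differs; also statement counts differ.
Tracing a=-1, b=1: original: aux becomes -2; next (not ((-aux) == (a * b))) evaluates to true; next aux becomes 5; next final value 1 | revised: res becomes -1; next aux becomes -2; next ((-(0 + aux)) != (b * a)) evaluates to true; next aux becomes 5; next final value 1 — matching result 1.
Checked all 28 inputs in the declared domain: the outputs agree on every one.
verdict: equivalent


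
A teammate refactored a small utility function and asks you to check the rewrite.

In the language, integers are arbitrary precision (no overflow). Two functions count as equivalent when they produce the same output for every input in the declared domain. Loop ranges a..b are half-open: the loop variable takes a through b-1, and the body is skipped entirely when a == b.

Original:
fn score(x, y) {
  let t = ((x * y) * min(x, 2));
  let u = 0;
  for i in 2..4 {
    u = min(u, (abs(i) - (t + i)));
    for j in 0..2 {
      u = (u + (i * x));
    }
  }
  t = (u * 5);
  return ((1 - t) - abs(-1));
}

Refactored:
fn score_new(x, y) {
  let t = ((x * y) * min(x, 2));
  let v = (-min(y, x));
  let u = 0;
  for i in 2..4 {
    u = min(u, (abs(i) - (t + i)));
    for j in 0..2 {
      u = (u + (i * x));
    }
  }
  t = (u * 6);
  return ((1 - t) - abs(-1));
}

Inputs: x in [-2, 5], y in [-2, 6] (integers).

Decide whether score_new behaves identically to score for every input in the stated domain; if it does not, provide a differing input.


Not equivalent: x=-2, y=-2 separates them (100 vs 120).
score: t := -8 | u := 0 | iter i=2: | u := 0 | iter j=0: | u := -4 | iter j=1: | u := -8 | iter i=3: | u := -8 | iter j=0: | u := -14 | iter j=1: | u := -20 | t := -100 | result 100
score_new: t := -8 | v := 2 | u := 0 | iter i=2: | u := 0 | iter j=0: | u := -4 | iter j=1: | u := -8 | iter i=3: | u := -8 | iter j=0: | u := -14 | iter j=1: | u := -20 | t := -120 | result 120
verdict: not equivalent; witness: x=-2, y=-2


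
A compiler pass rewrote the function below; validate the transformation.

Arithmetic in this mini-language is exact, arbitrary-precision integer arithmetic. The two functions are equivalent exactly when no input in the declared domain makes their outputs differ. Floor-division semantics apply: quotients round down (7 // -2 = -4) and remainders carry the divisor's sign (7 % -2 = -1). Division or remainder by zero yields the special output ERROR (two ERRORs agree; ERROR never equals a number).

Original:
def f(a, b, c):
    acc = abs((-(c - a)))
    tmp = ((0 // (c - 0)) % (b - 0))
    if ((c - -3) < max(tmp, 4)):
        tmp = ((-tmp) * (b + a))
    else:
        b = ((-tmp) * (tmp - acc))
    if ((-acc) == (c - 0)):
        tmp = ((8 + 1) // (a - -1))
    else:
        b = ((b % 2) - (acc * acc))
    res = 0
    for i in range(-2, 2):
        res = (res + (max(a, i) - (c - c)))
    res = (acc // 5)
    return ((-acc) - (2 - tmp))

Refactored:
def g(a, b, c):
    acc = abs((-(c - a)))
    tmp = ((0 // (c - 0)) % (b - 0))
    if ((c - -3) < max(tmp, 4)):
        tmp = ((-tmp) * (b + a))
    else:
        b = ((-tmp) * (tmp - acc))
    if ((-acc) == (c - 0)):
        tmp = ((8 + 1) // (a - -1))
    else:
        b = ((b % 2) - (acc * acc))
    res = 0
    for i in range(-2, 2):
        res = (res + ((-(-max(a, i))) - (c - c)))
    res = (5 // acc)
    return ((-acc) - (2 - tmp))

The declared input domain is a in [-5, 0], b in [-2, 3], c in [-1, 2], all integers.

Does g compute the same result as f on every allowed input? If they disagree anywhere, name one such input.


The rewrite breaks on a=-1, b=-2, c=-1, where the results are -2 and ERROR.
f: acc=0, then tmp=0, then ((c - -3) < max(tmp, 4)) is true, then tmp=0, then ((-acc) == (c - 0)) is false, then b=0, then res=0, then (i=-2), then res=-1, then (i=-1), then res=-2, then (i=0), then res=-2, then (i=1), then res=-1, then res=0, then returns -2
g: acc=0, then tmp=0, then ((c - -3) < max(tmp, 4)) is true, then tmp=0, then ((-acc) == (c - 0)) is false, then b=0, then res=0, then (i=-2), then res=-1, then (i=-1), then res=-2, then (i=0), then res=-2, then (i=1), then res=-1, then a zero divisor aborts: ERROR
verdict: not equivalent; witness: a=-1, b=-2, c=-1


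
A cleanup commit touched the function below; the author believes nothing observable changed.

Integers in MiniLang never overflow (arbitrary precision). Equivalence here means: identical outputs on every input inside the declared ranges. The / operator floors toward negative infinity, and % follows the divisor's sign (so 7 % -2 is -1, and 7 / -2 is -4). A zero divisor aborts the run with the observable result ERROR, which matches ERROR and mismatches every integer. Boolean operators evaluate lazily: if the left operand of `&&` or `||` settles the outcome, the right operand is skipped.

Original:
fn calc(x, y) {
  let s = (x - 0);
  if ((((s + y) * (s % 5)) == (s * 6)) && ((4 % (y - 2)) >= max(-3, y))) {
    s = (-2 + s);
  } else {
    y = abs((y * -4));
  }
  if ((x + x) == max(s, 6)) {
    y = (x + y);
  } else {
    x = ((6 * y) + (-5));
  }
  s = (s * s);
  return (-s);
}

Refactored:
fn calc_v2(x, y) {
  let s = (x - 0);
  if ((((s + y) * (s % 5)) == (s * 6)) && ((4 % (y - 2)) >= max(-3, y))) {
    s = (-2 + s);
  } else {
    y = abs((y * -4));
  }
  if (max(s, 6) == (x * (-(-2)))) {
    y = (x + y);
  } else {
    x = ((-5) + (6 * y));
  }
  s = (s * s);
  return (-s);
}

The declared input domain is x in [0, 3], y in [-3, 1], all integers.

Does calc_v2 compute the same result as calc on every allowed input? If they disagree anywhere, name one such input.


This is a faithful refactor — arithmetic usage differs; and constant usage differs, but the computed results match everywhere.
Tracing x=0, y=1: calc: s becomes 0; next ((((s + y) * (s % 5)) == (s * 6)) && ((4 % (y - 2)) >= max(-3, y))) evaluates to false; next y becomes 4; next ((x + x) == max(s, 6)) evaluates to false; next x becomes 19; next s becomes 0; next final value 0 | calc_v2: s becomes 0; next ((((s + y) * (s % 5)) == (s * 6)) && ((4 % (y - 2)) >= max(-3, y))) evaluates to false; next y becomes 4; next (max(s, 6) == (x * (-(-2)))) evaluates to false; next x becomes 19; next s becomes 0; next final value 0 — matching result 0.
An exhaustive pass over the 20 declared inputs shows identical outputs.
verdict: equivalent


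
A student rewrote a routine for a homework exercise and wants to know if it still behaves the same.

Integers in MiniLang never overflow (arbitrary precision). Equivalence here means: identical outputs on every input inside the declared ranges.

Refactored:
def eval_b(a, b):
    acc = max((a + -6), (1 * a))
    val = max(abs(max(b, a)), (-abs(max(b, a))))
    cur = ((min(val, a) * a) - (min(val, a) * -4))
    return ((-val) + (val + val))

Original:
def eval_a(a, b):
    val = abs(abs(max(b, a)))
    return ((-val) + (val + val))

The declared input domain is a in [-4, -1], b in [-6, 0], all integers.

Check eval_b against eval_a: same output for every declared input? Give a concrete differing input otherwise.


Equivalent — the differences include min/max/abs usage differs; also local variable names differ; also constant usage differs; also arithmetic usage differs; also statement counts differ, yet no declared input distinguishes the two.
Tracing a=-3, b=-2: eval_a: val = 2; return 2 | eval_b: acc = -3; val = 2; cur = -3; return 2 — matching result 2.
An exhaustive pass over the 28 declared inputs shows identical outputs.
verdict: equivalent


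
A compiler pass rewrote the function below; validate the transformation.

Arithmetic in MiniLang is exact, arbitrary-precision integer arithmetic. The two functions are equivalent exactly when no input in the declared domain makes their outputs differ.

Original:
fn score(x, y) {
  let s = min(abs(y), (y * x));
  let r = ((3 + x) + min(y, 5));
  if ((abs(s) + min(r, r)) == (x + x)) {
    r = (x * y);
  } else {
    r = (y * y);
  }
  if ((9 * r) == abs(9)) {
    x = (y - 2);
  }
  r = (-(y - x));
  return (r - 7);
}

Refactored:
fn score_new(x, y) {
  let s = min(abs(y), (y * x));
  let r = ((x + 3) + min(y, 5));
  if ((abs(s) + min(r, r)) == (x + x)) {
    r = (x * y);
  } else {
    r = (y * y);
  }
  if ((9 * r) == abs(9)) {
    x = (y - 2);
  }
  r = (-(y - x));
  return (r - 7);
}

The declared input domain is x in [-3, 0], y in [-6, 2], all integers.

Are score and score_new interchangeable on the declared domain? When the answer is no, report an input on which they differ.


Reading the diff, among the changes: same computation, different form.
One worked example (x=-3, y=-1) — score: s becomes 1; next r becomes -1; next ((abs(s) + min(r, r)) == (x + x)) evaluates to false; next r becomes 1; next ((9 * r) == abs(9)) evaluates to true; next x becomes -3; next r becomes -2; next final value -9; score_new: s becomes 1; next r becomes -1; next ((abs(s) + min(r, r)) == (x + x)) evaluates to false; next r becomes 1; next ((9 * r) == abs(9)) evaluates to true; next x becomes -3; next r becomes -2; next final value -9; agreement on -9.
Across all 36 domain points the two functions coincide.
verdict: equivalent


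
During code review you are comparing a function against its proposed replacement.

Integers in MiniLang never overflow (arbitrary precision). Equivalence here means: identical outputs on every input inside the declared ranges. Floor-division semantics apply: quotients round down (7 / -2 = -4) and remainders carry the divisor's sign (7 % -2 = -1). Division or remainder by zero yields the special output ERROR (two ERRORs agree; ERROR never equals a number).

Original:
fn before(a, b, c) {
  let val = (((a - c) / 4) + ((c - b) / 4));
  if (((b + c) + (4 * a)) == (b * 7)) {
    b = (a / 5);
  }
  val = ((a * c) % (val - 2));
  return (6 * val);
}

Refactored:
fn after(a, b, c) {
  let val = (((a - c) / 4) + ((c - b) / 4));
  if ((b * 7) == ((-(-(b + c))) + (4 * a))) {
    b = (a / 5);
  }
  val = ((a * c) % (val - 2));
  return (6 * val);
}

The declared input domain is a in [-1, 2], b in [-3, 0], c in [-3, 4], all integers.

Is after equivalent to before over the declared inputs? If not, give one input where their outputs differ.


Comparing the listings, the differences include: same computation, different form.
Spot check at a=0, b=0, c=-3 — before: val becomes -1; next (((b + c) + (4 * a)) == (b * 7)) evaluates to false; next val becomes 0; next final value 0. after: val becomes -1; next ((b * 7) == ((-(-(b + c))) + (4 * a))) evaluates to false; next val becomes 0; next final value 0. Both give 0.
Every one of the 128 inputs gives matching results.
verdict: equivalent


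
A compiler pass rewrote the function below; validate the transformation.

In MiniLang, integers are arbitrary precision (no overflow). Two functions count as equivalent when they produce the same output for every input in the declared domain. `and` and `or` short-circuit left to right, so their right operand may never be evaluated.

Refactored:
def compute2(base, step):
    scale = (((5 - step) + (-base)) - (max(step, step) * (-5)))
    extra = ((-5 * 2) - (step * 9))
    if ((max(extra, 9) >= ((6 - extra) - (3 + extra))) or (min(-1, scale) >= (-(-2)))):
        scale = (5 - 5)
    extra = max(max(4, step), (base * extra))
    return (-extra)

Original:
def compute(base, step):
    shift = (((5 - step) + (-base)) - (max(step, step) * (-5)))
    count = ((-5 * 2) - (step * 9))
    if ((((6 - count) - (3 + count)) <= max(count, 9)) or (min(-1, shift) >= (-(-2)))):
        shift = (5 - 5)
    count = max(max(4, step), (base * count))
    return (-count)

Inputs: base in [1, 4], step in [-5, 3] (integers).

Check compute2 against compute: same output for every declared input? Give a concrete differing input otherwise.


Reading the diff, among the changes: local variable names differ; also comparison usage differs.
As a probe, take base=2, step=2: compute runs shift becomes 11; next count becomes -28; next ((((6 - count) - (3 + count)) <= max(count, 9)) or (min(-1, shift) >= (-(-2)))) evaluates to false; next count becomes 4; next final value -4; compute2 runs scale becomes 11; next extra becomes -28; next ((max(extra, 9) >= ((6 - extra) - (3 + extra))) or (min(-1, scale) >= (-(-2)))) evaluates to false; next extra becomes 4; next final value -4; both end at -4.
Across all 36 domain points the two functions coincide.
verdict: equivalent


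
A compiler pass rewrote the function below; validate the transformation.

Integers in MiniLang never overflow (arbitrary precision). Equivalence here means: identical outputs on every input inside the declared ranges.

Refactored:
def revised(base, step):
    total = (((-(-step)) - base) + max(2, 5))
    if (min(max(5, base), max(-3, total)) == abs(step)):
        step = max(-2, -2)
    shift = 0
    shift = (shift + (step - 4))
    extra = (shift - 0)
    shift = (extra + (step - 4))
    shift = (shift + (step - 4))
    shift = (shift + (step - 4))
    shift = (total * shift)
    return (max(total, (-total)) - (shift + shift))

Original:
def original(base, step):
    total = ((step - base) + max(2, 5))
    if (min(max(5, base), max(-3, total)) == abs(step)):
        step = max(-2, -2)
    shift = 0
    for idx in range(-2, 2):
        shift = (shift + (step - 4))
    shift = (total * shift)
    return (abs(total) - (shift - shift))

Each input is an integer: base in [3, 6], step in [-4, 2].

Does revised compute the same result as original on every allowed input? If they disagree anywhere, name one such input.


These are not equivalent — on base=3, step=-4 the outputs split (2 vs -126).
original: total becomes -2; next (min(max(5, base), max(-3, total)) == abs(step)) evaluates to false; next shift becomes 0; next at idx=-2:; next shift becomes -8; next at idx=-1:; next shift becomes -16; next at idx=0:; next shift becomes -24; next at idx=1:; next shift becomes -32; next shift becomes 64; next final value 2
revised: total becomes -2; next (min(max(5, base), max(-3, total)) == abs(step)) evaluates to false; next shift becomes 0; next shift becomes -8; next extra becomes -8; next shift becomes -16; next shift becomes -24; next shift becomes -32; next shift becomes 64; next final value -126
verdict: not equivalent; witness: base=3, step=-4


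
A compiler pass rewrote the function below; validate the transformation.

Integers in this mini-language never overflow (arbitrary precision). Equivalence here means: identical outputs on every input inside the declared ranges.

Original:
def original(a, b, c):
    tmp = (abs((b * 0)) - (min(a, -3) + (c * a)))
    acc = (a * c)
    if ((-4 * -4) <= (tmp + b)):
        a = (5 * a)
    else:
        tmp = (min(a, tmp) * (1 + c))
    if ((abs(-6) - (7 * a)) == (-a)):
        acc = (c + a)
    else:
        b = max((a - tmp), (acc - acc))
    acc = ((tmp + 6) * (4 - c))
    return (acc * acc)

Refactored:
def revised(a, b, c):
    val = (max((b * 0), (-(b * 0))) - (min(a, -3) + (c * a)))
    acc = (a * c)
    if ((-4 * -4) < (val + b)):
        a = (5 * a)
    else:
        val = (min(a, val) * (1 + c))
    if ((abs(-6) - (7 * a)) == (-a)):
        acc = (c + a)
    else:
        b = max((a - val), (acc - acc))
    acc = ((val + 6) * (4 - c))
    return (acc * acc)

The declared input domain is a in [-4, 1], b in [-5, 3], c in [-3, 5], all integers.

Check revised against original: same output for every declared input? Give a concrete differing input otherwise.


These are not equivalent — on a=-4, b=0, c=3 the outputs split (484 vs 100).
original: tmp=16, then acc=-12, then ((-4 * -4) <= (tmp + b)) is true, then a=-20, then ((abs(-6) - (7 * a)) == (-a)) is false, then b=0, then acc=22, then returns 484
revised: val=16, then acc=-12, then ((-4 * -4) < (val + b)) is false, then val=-16, then ((abs(-6) - (7 * a)) == (-a)) is false, then b=12, then acc=-10, then returns 100
verdict: not equivalent; witness: a=-4, b=0, c=3
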